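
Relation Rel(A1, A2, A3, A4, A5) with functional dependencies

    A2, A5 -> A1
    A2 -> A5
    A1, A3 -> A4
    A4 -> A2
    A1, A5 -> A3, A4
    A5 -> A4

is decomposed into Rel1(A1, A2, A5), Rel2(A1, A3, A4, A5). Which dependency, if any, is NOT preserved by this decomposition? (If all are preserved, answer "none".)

A2, A5 → A1 lies within Rel1.
A2 → A5 lies within Rel1.
A1, A3 → A4 lies within Rel2.
A4 → A2: restricted closure across fragments reaches A2.
A1, A5 → A3, A4 lies within Rel2.
A5 → A4 lies within Rel2.
Every dependency is enforceable on the fragments, so the decomposition is dependency-preserving.

none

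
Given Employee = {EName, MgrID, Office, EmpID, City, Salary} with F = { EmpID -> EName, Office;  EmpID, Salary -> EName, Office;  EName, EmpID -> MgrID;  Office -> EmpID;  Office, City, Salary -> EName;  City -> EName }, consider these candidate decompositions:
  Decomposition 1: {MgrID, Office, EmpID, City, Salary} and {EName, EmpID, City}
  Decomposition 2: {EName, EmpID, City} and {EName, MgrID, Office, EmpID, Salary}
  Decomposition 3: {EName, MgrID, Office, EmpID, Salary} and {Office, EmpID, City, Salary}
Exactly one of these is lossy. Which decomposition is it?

Decomposition 2

Decomposition 1: common = {EmpID, City}, closure = {EName, MgrID, Office, EmpID, City} → lossless.
Decomposition 2: common = {EName, EmpID}, closure = {EName, MgrID, Office, EmpID} → lossy.
Decomposition 3: common = {Office, EmpID, Salary}, closure = {EName, MgrID, Office, EmpID, Salary} → lossless.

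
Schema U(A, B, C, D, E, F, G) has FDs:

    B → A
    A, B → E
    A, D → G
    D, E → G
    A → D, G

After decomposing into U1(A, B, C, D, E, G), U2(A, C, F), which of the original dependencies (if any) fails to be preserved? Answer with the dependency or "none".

B → A lies within U1.
A, B → E lies within U1.
A, D → G lies within U1.
D, E → G lies within U1.
A → D, G lies within U1.
Every dependency is enforceable on the fragments, so the decomposition is dependency-preserving.

none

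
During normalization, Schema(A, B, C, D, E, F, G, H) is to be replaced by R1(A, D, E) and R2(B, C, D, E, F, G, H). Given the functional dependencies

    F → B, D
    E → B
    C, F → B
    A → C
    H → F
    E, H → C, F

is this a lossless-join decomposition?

No

Common attributes: R1 ∩ R2 = {D, E}.
Closure of {D, E}: E → B applies, adding B. So (D, E)⁺ = {B, D, E}.
The closure contains neither all of R1 = {A, D, E} nor all of R2 = {B, C, D, E, F, G, H}, so the common attributes are not a superkey of either fragment. The join is lossy.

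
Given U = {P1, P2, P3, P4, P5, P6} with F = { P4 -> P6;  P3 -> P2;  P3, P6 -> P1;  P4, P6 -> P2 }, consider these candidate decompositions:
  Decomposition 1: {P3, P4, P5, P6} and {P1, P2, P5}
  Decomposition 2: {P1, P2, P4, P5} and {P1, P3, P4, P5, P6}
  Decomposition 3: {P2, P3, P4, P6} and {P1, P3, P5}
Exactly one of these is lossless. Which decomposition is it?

Decomposition 1: common = {P5}, closure = {P5} → lossy.
Decomposition 2: common = {P1, P4, P5}, closure = {P1, P2, P4, P5, P6} → lossless.
Decomposition 3: common = {P3}, closure = {P2, P3} → lossy.

Decomposition 2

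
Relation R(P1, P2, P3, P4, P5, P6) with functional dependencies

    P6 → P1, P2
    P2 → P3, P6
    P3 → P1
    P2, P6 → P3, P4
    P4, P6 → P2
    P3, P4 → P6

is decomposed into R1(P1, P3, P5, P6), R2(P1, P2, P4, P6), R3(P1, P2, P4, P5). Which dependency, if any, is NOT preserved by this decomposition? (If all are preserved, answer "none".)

Check P3, P4 → P6: no single fragment contains all of {P3, P4, P6}, and the restricted closure of {P3, P4} across the fragments never reaches {P6}.
P6 → P1, P2 is preserved.
P2 → P3, P6 is preserved.
P3 → P1 is preserved.
P2, P6 → P3, P4 is preserved.
P4, P6 → P2 is preserved.

P3, P4 → P6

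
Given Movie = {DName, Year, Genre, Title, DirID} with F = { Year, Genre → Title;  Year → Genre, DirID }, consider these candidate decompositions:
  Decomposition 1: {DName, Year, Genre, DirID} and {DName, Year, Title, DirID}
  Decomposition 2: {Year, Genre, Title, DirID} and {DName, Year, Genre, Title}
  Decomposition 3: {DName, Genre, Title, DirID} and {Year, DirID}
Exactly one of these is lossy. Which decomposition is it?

Decomposition 3

Decomposition 1: common = {DName, Year, DirID}, closure = {DName, Year, Genre, Title, DirID} → lossless.
Decomposition 2: common = {Year, Genre, Title}, closure = {Year, Genre, Title, DirID} → lossless.
Decomposition 3: common = {DirID}, closure = {DirID} → lossy.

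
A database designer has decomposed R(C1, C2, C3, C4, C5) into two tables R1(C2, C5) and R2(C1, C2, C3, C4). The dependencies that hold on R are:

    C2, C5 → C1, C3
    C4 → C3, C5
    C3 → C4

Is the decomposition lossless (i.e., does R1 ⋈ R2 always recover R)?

No

Common attributes: R1 ∩ R2 = {C2}.
No dependency enlarges {C2}, so (C2)⁺ = {C2}.
The closure contains neither all of R1 = {C2, C5} nor all of R2 = {C1, C2, C3, C4}, so the common attributes are not a superkey of either fragment. The join is lossy.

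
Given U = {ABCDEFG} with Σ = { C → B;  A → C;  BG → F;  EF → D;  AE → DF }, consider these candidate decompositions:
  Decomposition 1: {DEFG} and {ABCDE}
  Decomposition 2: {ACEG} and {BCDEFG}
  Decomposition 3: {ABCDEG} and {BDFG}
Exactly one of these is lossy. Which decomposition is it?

Decomposition 1: common = {DE}, closure = {DE} → lossy.
Decomposition 2: common = {CEG}, closure = {BCDEFG} → lossless.
Decomposition 3: common = {BDG}, closure = {BDFG} → lossless.

Decomposition 1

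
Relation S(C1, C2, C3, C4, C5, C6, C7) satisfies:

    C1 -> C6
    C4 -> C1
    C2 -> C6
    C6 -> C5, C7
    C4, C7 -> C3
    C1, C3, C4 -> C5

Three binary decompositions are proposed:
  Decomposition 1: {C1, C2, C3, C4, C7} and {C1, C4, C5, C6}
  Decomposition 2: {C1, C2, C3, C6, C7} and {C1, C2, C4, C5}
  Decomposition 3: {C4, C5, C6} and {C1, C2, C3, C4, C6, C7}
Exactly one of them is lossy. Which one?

Decomposition 1: common = {C1, C4}, closure = {C1, C3, C4, C5, C6, C7} → lossless.
Decomposition 2: common = {C1, C2}, closure = {C1, C2, C5, C6, C7} → lossy.
Decomposition 3: common = {C4, C6}, closure = {C1, C3, C4, C5, C6, C7} → lossless.

Decomposition 2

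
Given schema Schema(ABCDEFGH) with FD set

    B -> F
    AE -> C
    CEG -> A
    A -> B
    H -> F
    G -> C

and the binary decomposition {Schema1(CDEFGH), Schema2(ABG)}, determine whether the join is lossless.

No

Common attributes: Schema1 ∩ Schema2 = {G}.
Closure of {G}: G → C applies, adding C. So (G)⁺ = {CG}.
The closure contains neither all of Schema1 = {CDEFGH} nor all of Schema2 = {ABG}, so the common attributes are not a superkey of either fragment. The join is lossy.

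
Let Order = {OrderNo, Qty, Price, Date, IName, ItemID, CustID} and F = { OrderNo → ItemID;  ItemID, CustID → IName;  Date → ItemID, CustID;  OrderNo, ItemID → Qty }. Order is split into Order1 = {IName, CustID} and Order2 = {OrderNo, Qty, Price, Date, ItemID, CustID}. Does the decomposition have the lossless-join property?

No

Common attributes: Order1 ∩ Order2 = {CustID}.
No dependency enlarges {CustID}, so (CustID)⁺ = {CustID}.
The closure contains neither all of Order1 = {IName, CustID} nor all of Order2 = {OrderNo, Qty, Price, Date, ItemID, CustID}, so the common attributes are not a superkey of either fragment. The join is lossy.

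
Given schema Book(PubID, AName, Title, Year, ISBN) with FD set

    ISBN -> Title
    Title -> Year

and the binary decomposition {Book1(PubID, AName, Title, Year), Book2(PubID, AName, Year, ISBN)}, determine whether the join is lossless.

No

Common attributes: Book1 ∩ Book2 = {PubID, AName, Year}.
No dependency enlarges {PubID, AName, Year}, so (PubID, AName, Year)⁺ = {PubID, AName, Year}.
The closure contains neither all of Book1 = {PubID, AName, Title, Year} nor all of Book2 = {PubID, AName, Year, ISBN}, so the common attributes are not a superkey of either fragment. The join is lossy.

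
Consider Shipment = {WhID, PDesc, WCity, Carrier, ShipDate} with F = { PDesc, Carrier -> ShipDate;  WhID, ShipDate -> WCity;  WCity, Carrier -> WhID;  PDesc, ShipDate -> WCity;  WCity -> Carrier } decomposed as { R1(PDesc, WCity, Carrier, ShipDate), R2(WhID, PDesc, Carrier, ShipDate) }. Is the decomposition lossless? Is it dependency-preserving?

lossless but not dependency-preserving

Lossless test: (PDesc, Carrier, ShipDate)⁺ = {WhID, PDesc, WCity, Carrier, ShipDate}, which contains all of one fragment — lossless.
Dependency preservation: the restricted closure of {WhID, ShipDate} across the fragments never reaches {WCity}, so WhID, ShipDate → WCity cannot be enforced without a join — not preserved.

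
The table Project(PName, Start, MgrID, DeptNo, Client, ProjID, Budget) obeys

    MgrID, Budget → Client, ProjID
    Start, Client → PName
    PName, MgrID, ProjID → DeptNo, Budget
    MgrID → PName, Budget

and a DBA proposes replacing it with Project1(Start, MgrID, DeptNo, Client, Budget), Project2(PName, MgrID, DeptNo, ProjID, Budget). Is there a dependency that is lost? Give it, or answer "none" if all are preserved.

Start, Client → PName

Check Start, Client → PName: no single fragment contains all of {PName, Start, Client}, and the restricted closure of {Start, Client} across the fragments never reaches {PName}.
MgrID, Budget → Client, ProjID is preserved.
PName, MgrID, ProjID → DeptNo, Budget is preserved.
MgrID → PName, Budget is preserved.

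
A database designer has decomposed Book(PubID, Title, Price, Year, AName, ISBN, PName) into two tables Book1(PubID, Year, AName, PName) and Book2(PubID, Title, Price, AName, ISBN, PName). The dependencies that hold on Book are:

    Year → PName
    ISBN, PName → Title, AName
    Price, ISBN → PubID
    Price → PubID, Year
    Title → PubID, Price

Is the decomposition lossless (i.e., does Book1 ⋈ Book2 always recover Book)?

No

Common attributes: Book1 ∩ Book2 = {PubID, AName, PName}.
No dependency enlarges {PubID, AName, PName}, so (PubID, AName, PName)⁺ = {PubID, AName, PName}.
The closure contains neither all of Book1 = {PubID, Year, AName, PName} nor all of Book2 = {PubID, Title, Price, AName, ISBN, PName}, so the common attributes are not a superkey of either fragment. The join is lossy.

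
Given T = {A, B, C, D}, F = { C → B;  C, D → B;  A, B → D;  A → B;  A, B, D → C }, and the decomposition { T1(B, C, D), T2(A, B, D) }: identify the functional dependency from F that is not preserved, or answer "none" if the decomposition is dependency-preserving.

Check A, B, D → C: no single fragment contains all of {A, B, C, D}, and the restricted closure of {A, B, D} across the fragments never reaches {C}.
C → B is preserved.
C, D → B is preserved.
A, B → D is preserved.
A → B is preserved.

A, B, D → C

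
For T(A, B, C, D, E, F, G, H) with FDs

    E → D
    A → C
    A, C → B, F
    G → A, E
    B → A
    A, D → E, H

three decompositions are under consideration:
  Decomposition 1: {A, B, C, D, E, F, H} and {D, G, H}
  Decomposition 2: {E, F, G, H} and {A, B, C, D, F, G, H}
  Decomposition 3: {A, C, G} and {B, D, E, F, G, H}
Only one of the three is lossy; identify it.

Decomposition 1

Decomposition 1: common = {D, H}, closure = {D, H} → lossy.
Decomposition 2: common = {F, G, H}, closure = {A, B, C, D, E, F, G, H} → lossless.
Decomposition 3: common = {G}, closure = {A, B, C, D, E, F, G, H} → lossless.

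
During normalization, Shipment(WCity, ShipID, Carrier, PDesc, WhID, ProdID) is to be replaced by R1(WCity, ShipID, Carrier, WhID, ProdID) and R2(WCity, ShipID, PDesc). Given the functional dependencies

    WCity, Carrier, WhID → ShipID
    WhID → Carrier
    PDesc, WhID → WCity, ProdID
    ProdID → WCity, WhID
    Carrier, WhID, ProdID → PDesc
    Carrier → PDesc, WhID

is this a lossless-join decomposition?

Common attributes: R1 ∩ R2 = {WCity, ShipID}.
No dependency enlarges {WCity, ShipID}, so (WCity, ShipID)⁺ = {WCity, ShipID}.
The closure contains neither all of R1 = {WCity, ShipID, Carrier, WhID, ProdID} nor all of R2 = {WCity, ShipID, PDesc}, so the common attributes are not a superkey of either fragment. The join is lossy.

No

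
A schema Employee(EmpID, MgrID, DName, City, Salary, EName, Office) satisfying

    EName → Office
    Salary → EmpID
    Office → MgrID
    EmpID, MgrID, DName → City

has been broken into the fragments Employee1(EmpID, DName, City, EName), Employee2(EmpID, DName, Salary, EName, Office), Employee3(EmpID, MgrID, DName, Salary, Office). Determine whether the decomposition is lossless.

Yes

Chase test. Columns are EmpID, MgrID, DName, City, Salary, EName, Office; row i has aⱼ where attribute j ∈ Employeei, else bᵢⱼ.
Initial tableau (one row per fragment):
  row 1: a1 b12 a3 a4 b15 a6 b17
  row 2: a1 b22 a3 b24 a5 a6 a7
  row 3: a1 a2 a3 b34 a5 b36 a7
Rows 1 and 2 agree on EName; apply EName→Office and equate their Office entries.
Rows 1 and 2 agree on Office; apply Office→MgrID and equate their MgrID entries.
Rows 1 and 3 agree on Office; apply Office→MgrID and equate their MgrID entries.
Rows 1 and 2 agree on EmpID, MgrID, DName; apply EmpID, MgrID, DName→City and equate their City entries.
Rows 1 and 3 agree on EmpID, MgrID, DName; apply EmpID, MgrID, DName→City and equate their City entries.
Row 2 is now all distinguished symbols — the join is lossless.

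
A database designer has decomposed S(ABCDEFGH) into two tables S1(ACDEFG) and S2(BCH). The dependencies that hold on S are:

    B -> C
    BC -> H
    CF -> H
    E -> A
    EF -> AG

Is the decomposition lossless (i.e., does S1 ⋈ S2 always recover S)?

No

Common attributes: S1 ∩ S2 = {C}.
No dependency enlarges {C}, so (C)⁺ = {C}.
The closure contains neither all of S1 = {ACDEFG} nor all of S2 = {BCH}, so the common attributes are not a superkey of either fragment. The join is lossy.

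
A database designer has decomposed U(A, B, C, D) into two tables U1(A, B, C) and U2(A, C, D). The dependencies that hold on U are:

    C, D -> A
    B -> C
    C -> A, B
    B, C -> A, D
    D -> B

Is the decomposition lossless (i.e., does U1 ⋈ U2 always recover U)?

Common attributes: U1 ∩ U2 = {A, C}.
Closure of {A, C}: C → A, B applies, adding B; B, C → A, D applies, adding D. So (A, C)⁺ = {A, B, C, D}.
This closure contains every attribute of U1, so U1 ∩ U2 → U1. The join is lossless.

Yes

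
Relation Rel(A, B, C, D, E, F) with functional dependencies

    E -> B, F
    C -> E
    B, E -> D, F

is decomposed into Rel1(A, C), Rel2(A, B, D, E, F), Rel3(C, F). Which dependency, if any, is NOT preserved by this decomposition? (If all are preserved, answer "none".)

C -> E

Check C → E: no single fragment contains all of {C, E}, and the restricted closure of {C} across the fragments never reaches {E}.
E → B, F is preserved.
B, E → D, F is preserved.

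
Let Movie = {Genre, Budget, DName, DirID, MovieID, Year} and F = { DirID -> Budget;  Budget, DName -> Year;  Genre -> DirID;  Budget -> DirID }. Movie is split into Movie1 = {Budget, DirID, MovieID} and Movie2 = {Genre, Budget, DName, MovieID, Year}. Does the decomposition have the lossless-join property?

Common attributes: Movie1 ∩ Movie2 = {Budget, MovieID}.
Closure of {Budget, MovieID}: Budget → DirID applies, adding DirID. So (Budget, MovieID)⁺ = {Budget, DirID, MovieID}.
This closure contains every attribute of Movie1, so Movie1 ∩ Movie2 → Movie1. The join is lossless.

Yes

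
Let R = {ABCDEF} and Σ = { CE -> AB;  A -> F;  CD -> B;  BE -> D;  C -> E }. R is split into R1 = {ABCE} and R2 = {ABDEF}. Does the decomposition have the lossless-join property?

Common attributes: R1 ∩ R2 = {ABE}.
Closure of {ABE}: A → F applies, adding F; BE → D applies, adding D. So (ABE)⁺ = {ABDEF}.
This closure contains every attribute of R2, so R1 ∩ R2 → R2. The join is lossless.

Yes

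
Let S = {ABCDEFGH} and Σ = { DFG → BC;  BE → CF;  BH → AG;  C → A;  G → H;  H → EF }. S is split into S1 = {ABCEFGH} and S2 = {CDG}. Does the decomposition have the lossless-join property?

Common attributes: S1 ∩ S2 = {CG}.
Closure of {CG}: C → A applies, adding A; G → H applies, adding H; H → EF applies, adding EF. So (CG)⁺ = {ACEFGH}.
The closure contains neither all of S1 = {ABCEFGH} nor all of S2 = {CDG}, so the common attributes are not a superkey of either fragment. The join is lossy.

No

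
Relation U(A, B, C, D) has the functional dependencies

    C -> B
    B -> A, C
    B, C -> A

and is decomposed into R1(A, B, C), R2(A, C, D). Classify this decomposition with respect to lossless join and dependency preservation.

lossless and dependency-preserving

Lossless test: (A, C)⁺ = {A, B, C}, which contains all of one fragment — lossless.
Dependency preservation: every FD's attributes lie within a single fragment, so each can be enforced locally — preserved.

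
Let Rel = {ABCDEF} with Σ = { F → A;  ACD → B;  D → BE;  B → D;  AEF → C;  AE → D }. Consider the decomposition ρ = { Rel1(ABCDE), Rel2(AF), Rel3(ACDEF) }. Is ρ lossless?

Chase test. Columns are ABCDEF; row i has aⱼ where attribute j ∈ Reli, else bᵢⱼ.
Initial tableau (one row per fragment):
  row 1: a1 a2 a3 a4 a5 b16
  row 2: a1 b22 b23 b24 b25 a6
  row 3: a1 b32 a3 a4 a5 a6
Rows 1 and 3 agree on ACD; apply ACD→B and equate their B entries.
Row 3 is now all distinguished symbols — the join is lossless.

Yes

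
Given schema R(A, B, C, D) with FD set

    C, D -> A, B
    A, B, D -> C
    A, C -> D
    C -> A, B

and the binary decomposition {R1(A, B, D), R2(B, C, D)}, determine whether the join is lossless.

No

Common attributes: R1 ∩ R2 = {B, D}.
No dependency enlarges {B, D}, so (B, D)⁺ = {B, D}.
The closure contains neither all of R1 = {A, B, D} nor all of R2 = {B, C, D}, so the common attributes are not a superkey of either fragment. The join is lossy.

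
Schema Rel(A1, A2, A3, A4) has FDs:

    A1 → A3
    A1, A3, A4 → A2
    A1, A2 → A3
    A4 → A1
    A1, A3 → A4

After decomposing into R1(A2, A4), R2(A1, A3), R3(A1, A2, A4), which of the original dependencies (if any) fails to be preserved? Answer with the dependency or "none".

none

A1 → A3 lies within R2.
A1, A3, A4 → A2: restricted closure across fragments reaches A2.
A1, A2 → A3: restricted closure across fragments reaches A3.
A4 → A1 lies within R3.
A1, A3 → A4: restricted closure across fragments reaches A4.
Every dependency is enforceable on the fragments, so the decomposition is dependency-preserving.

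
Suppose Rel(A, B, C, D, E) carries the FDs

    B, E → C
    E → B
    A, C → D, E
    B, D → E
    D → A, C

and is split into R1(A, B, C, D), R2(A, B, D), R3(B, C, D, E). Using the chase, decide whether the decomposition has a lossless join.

Chase test. Columns are A, B, C, D, E; row i has aⱼ where attribute j ∈ Ri, else bᵢⱼ.
Initial tableau (one row per fragment):
  row 1: a1 a2 a3 a4 b15
  row 2: a1 a2 b23 a4 b25
  row 3: b31 a2 a3 a4 a5
Rows 1 and 2 agree on B, D; apply B, D→E and equate their E entries.
Rows 1 and 3 agree on B, D; apply B, D→E and equate their E entries.
Rows 1 and 2 agree on D; apply D→A, C and equate their A, C entries.
Rows 1 and 3 agree on D; apply D→A, C and equate their A, C entries.
Row 1 is now all distinguished symbols — the join is lossless.

Yes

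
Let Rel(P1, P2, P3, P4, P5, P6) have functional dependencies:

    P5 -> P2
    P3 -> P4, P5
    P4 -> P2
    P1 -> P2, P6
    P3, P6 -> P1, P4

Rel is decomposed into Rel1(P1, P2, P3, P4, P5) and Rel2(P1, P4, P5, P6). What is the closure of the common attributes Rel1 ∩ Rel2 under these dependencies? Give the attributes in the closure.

P1, P2, P4, P5, P6

Rel1 ∩ Rel2 = {P1, P4, P5}.
P5 → P2 applies, adding P2
P1 → P2, P6 applies, adding P6
Closure: {P1, P2, P4, P5, P6}.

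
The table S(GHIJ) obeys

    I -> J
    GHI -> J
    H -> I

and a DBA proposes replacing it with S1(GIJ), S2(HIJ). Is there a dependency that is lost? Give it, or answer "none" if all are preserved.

none

I → J lies within S1.
GHI → J: restricted closure across fragments reaches J.
H → I lies within S2.
Every dependency is enforceable on the fragments, so the decomposition is dependency-preserving.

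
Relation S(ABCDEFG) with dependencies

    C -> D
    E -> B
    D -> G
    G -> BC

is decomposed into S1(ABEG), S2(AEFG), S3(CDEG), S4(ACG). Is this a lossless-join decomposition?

Chase test. Columns are ABCDEFG; row i has aⱼ where attribute j ∈ Si, else bᵢⱼ.
Initial tableau (one row per fragment):
  row 1: a1 a2 b13 b14 a5 b16 a7
  row 2: a1 b22 b23 b24 a5 a6 a7
  row 3: b31 b32 a3 a4 a5 b36 a7
  row 4: a1 b42 a3 b44 b45 b46 a7
Rows 3 and 4 agree on C; apply C→D and equate their D entries.
Rows 1 and 2 agree on E; apply E→B and equate their B entries.
Rows 1 and 3 agree on E; apply E→B and equate their B entries.
Rows 1 and 2 agree on G; apply G→BC and equate their BC entries.
Rows 1 and 3 agree on G; apply G→BC and equate their BC entries.
Rows 1 and 4 agree on G; apply G→BC and equate their BC entries.
Rows 1 and 2 agree on C; apply C→D and equate their D entries.
Rows 1 and 3 agree on C; apply C→D and equate their D entries.
Row 2 is now all distinguished symbols — the join is lossless.

Yes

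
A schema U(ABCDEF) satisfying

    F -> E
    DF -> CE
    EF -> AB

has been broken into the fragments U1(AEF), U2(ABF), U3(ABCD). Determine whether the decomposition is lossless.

No

Chase test. Columns are ABCDEF; row i has aⱼ where attribute j ∈ Ui, else bᵢⱼ.
Initial tableau (one row per fragment):
  row 1: a1 b12 b13 b14 a5 a6
  row 2: a1 a2 b23 b24 b25 a6
  row 3: a1 a2 a3 a4 b35 b36
Rows 1 and 2 agree on F; apply F→E and equate their E entries.
Rows 1 and 2 agree on EF; apply EF→AB and equate their AB entries.
No row becomes fully distinguished — the join is lossy.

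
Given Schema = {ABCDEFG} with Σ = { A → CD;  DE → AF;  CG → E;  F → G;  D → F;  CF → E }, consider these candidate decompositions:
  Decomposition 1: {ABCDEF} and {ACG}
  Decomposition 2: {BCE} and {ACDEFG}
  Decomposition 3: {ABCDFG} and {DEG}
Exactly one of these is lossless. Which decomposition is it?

Decomposition 1

Decomposition 1: common = {AC}, closure = {ACDEFG} → lossless.
Decomposition 2: common = {CE}, closure = {CE} → lossy.
Decomposition 3: common = {DG}, closure = {DFG} → lossy.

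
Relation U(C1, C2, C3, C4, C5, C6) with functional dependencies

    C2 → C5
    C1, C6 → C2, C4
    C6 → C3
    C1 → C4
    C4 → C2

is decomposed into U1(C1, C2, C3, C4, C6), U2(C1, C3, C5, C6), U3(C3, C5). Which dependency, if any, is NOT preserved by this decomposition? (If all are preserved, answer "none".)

Check C2 → C5: no single fragment contains all of {C2, C5}, and the restricted closure of {C2} across the fragments never reaches {C5}.
C1, C6 → C2, C4 is preserved.
C6 → C3 is preserved.
C1 → C4 is preserved.
C4 → C2 is preserved.

C2 → C5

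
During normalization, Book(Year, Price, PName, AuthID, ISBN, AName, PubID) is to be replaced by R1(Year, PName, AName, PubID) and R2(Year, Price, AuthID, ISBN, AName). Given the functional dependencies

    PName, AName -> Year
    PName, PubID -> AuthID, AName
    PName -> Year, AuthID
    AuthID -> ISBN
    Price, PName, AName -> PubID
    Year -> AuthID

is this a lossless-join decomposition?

Common attributes: R1 ∩ R2 = {Year, AName}.
Closure of {Year, AName}: Year → AuthID applies, adding AuthID; AuthID → ISBN applies, adding ISBN. So (Year, AName)⁺ = {Year, AuthID, ISBN, AName}.
The closure contains neither all of R1 = {Year, PName, AName, PubID} nor all of R2 = {Year, Price, AuthID, ISBN, AName}, so the common attributes are not a superkey of either fragment. The join is lossy.

No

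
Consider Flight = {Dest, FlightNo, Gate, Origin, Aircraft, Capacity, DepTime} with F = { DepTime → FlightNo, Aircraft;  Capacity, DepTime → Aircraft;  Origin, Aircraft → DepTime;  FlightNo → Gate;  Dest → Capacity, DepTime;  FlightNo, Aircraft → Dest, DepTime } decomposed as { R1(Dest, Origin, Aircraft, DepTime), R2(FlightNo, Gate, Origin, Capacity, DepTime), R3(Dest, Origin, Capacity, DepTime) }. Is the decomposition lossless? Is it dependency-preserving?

lossless but not dependency-preserving

Lossless test (chase): Rows 1 and 2 agree on DepTime; apply DepTime→FlightNo, Aircraft and equate their FlightNo, Aircraft entries. Rows 1 and 3 agree on DepTime; apply DepTime→FlightNo, Aircraft and equate their FlightNo, Aircraft entries. Rows 1 and 2 agree on FlightNo; apply FlightNo→Gate and equate their Gate entries. Rows 1 and 3 agree on FlightNo; apply FlightNo→Gate and equate their Gate entries. Rows 1 and 3 agree on Dest; apply Dest→Capacity, DepTime and equate their Capacity, DepTime entries. Rows 1 and 2 agree on FlightNo, Aircraft; apply FlightNo, Aircraft→Dest, DepTime and equate their Dest, DepTime entries. Row 1 is now all distinguished symbols — the join is lossless.
Dependency preservation: the restricted closure of {FlightNo, Aircraft} across the fragments never reaches {Dest, DepTime}, so FlightNo, Aircraft → Dest, DepTime cannot be enforced without a join — not preserved.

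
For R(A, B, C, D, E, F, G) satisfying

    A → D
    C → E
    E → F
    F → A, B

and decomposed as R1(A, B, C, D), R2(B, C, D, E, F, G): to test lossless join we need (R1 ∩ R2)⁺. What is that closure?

R1 ∩ R2 = {B, C, D}.
C → E applies, adding E
E → F applies, adding F
F → A, B applies, adding A
Closure: {A, B, C, D, E, F}.

A, B, C, D, E, F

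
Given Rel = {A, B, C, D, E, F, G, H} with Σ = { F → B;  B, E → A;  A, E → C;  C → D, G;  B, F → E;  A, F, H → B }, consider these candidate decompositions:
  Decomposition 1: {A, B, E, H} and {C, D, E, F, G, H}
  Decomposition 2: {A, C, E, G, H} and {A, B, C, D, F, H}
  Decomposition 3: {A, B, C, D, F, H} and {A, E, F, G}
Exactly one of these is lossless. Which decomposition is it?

Decomposition 1: common = {E, H}, closure = {E, H} → lossy.
Decomposition 2: common = {A, C, H}, closure = {A, C, D, G, H} → lossy.
Decomposition 3: common = {A, F}, closure = {A, B, C, D, E, F, G} → lossless.

Decomposition 3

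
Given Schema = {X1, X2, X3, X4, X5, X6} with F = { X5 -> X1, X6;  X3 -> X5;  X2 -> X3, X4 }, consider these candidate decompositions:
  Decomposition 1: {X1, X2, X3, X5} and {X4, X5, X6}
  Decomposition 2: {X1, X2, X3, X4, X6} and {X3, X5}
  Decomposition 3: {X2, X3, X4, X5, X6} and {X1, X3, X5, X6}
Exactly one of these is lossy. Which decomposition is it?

Decomposition 1

Decomposition 1: common = {X5}, closure = {X1, X5, X6} → lossy.
Decomposition 2: common = {X3}, closure = {X1, X3, X5, X6} → lossless.
Decomposition 3: common = {X3, X5, X6}, closure = {X1, X3, X5, X6} → lossless.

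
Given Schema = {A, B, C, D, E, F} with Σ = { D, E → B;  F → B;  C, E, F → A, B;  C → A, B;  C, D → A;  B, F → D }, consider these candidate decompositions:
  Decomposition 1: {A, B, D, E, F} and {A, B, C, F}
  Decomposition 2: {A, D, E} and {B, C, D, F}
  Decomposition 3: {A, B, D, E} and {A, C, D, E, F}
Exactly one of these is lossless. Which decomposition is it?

Decomposition 1: common = {A, B, F}, closure = {A, B, D, F} → lossy.
Decomposition 2: common = {D}, closure = {D} → lossy.
Decomposition 3: common = {A, D, E}, closure = {A, B, D, E} → lossless.

Decomposition 3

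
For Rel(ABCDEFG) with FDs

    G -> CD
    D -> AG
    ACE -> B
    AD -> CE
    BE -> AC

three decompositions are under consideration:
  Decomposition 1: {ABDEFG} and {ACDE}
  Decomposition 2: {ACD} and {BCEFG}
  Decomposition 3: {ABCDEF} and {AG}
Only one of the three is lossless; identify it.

Decomposition 1

Decomposition 1: common = {ADE}, closure = {ABCDEG} → lossless.
Decomposition 2: common = {C}, closure = {C} → lossy.
Decomposition 3: common = {A}, closure = {A} → lossy.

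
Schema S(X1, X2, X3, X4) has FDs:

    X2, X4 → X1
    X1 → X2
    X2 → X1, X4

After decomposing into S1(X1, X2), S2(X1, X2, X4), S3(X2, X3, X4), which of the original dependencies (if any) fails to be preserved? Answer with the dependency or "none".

none

X2, X4 → X1 lies within S2.
X1 → X2 lies within S1.
X2 → X1, X4 lies within S2.
Every dependency is enforceable on the fragments, so the decomposition is dependency-preserving.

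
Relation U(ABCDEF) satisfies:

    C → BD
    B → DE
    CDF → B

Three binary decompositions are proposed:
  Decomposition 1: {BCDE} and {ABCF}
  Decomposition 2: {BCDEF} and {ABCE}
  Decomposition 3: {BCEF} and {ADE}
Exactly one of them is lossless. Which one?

Decomposition 1: common = {BC}, closure = {BCDE} → lossless.
Decomposition 2: common = {BCE}, closure = {BCDE} → lossy.
Decomposition 3: common = {E}, closure = {E} → lossy.

Decomposition 1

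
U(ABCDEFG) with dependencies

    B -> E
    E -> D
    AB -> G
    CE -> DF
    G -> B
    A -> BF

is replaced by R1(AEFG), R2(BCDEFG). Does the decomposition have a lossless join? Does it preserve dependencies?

Lossless test: (EFG)⁺ = {BDEFG}, which is a superkey of neither fragment — lossy.
Dependency preservation: AB → G; A → BF are not contained in any single fragment, but the restricted closure of each left-hand side across the fragments still reaches the right-hand side; the remaining FDs each lie inside some fragment. All dependencies are preserved.

lossy but dependency-preserving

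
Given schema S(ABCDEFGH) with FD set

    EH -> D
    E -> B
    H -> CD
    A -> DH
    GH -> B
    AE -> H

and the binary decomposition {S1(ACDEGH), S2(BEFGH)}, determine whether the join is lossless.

No

Common attributes: S1 ∩ S2 = {EGH}.
Closure of {EGH}: EH → D applies, adding D; E → B applies, adding B; H → CD applies, adding C. So (EGH)⁺ = {BCDEGH}.
The closure contains neither all of S1 = {ACDEGH} nor all of S2 = {BEFGH}, so the common attributes are not a superkey of either fragment. The join is lossy.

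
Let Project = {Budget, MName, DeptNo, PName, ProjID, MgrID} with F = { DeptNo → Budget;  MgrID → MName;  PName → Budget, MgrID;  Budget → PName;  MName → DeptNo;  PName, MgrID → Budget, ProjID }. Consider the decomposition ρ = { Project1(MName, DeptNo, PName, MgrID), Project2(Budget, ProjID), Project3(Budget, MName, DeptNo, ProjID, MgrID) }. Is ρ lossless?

Chase test. Columns are Budget, MName, DeptNo, PName, ProjID, MgrID; row i has aⱼ where attribute j ∈ Projecti, else bᵢⱼ.
Initial tableau (one row per fragment):
  row 1: b11 a2 a3 a4 b15 a6
  row 2: a1 b22 b23 b24 a5 b26
  row 3: a1 a2 a3 b34 a5 a6
Rows 1 and 3 agree on DeptNo; apply DeptNo→Budget and equate their Budget entries.
Rows 1 and 2 agree on Budget; apply Budget→PName and equate their PName entries.
Rows 1 and 3 agree on Budget; apply Budget→PName and equate their PName entries.
Rows 1 and 3 agree on PName, MgrID; apply PName, MgrID→Budget, ProjID and equate their Budget, ProjID entries.
Rows 1 and 2 agree on PName; apply PName→Budget, MgrID and equate their Budget, MgrID entries.
Rows 1 and 2 agree on MgrID; apply MgrID→MName and equate their MName entries.
Rows 1 and 2 agree on MName; apply MName→DeptNo and equate their DeptNo entries.
Row 1 is now all distinguished symbols — the join is lossless.

Yes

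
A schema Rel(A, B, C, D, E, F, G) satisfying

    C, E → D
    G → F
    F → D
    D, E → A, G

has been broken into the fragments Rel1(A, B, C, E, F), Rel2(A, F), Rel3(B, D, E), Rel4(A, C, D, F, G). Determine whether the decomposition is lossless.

Chase test. Columns are A, B, C, D, E, F, G; row i has aⱼ where attribute j ∈ Reli, else bᵢⱼ.
Initial tableau (one row per fragment):
  row 1: a1 a2 a3 b14 a5 a6 b17
  row 2: a1 b22 b23 b24 b25 a6 b27
  row 3: b31 a2 b33 a4 a5 b36 b37
  row 4: a1 b42 a3 a4 b45 a6 a7
Rows 1 and 2 agree on F; apply F→D and equate their D entries.
Rows 1 and 4 agree on F; apply F→D and equate their D entries.
Rows 1 and 3 agree on D, E; apply D, E→A, G and equate their A, G entries.
Rows 1 and 3 agree on G; apply G→F and equate their F entries.
No row becomes fully distinguished — the join is lossy.

No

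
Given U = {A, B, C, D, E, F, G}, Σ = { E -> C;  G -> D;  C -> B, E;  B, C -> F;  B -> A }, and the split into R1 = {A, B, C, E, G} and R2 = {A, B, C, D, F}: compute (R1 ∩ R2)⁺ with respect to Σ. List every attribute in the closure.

A, B, C, E, F

R1 ∩ R2 = {A, B, C}.
C → B, E applies, adding E
B, C → F applies, adding F
Closure: {A, B, C, E, F}.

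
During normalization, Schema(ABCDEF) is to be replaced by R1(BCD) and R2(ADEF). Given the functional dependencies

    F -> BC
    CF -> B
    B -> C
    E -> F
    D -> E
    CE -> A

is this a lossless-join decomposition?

Yes

Common attributes: R1 ∩ R2 = {D}.
Closure of {D}: D → E applies, adding E; E → F applies, adding F; F → BC applies, adding BC; CE → A applies, adding A. So (D)⁺ = {ABCDEF}.
This closure contains every attribute of R1, so R1 ∩ R2 → R1. The join is lossless.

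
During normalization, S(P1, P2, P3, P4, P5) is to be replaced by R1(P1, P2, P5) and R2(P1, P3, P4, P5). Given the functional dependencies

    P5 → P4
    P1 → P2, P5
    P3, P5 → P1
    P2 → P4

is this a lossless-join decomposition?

Yes

Common attributes: R1 ∩ R2 = {P1, P5}.
Closure of {P1, P5}: P5 → P4 applies, adding P4; P1 → P2, P5 applies, adding P2. So (P1, P5)⁺ = {P1, P2, P4, P5}.
This closure contains every attribute of R1, so R1 ∩ R2 → R1. The join is lossless.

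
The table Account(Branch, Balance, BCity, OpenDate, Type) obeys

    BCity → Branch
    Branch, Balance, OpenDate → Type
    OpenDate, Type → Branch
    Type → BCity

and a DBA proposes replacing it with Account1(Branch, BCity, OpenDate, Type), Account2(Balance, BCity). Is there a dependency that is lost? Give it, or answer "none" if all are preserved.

Check Branch, Balance, OpenDate → Type: no single fragment contains all of {Branch, Balance, OpenDate, Type}, and the restricted closure of {Branch, Balance, OpenDate} across the fragments never reaches {Type}.
BCity → Branch is preserved.
OpenDate, Type → Branch is preserved.
Type → BCity is preserved.

Branch, Balance, OpenDate → Type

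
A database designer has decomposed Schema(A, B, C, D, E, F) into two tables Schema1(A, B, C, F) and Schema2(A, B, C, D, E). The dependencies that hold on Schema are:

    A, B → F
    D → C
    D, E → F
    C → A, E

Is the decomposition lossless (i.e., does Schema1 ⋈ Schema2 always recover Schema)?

Yes

Common attributes: Schema1 ∩ Schema2 = {A, B, C}.
Closure of {A, B, C}: A, B → F applies, adding F; C → A, E applies, adding E. So (A, B, C)⁺ = {A, B, C, E, F}.
This closure contains every attribute of Schema1, so Schema1 ∩ Schema2 → Schema1. The join is lossless.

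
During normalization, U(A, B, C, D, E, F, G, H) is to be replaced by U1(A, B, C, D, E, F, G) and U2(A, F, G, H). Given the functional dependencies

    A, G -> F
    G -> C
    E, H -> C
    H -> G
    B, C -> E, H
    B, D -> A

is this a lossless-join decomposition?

Common attributes: U1 ∩ U2 = {A, F, G}.
Closure of {A, F, G}: G → C applies, adding C. So (A, F, G)⁺ = {A, C, F, G}.
The closure contains neither all of U1 = {A, B, C, D, E, F, G} nor all of U2 = {A, F, G, H}, so the common attributes are not a superkey of either fragment. The join is lossy.

No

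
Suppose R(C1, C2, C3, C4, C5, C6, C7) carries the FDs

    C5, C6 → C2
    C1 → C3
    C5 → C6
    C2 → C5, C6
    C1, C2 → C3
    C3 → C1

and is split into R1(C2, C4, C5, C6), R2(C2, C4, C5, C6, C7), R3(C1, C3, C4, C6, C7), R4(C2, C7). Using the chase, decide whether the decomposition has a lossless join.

No

Chase test. Columns are C1, C2, C3, C4, C5, C6, C7; row i has aⱼ where attribute j ∈ Ri, else bᵢⱼ.
Initial tableau (one row per fragment):
  row 1: b11 a2 b13 a4 a5 a6 b17
  row 2: b21 a2 b23 a4 a5 a6 a7
  row 3: a1 b32 a3 a4 b35 a6 a7
  row 4: b41 a2 b43 b44 b45 b46 a7
Rows 1 and 4 agree on C2; apply C2→C5, C6 and equate their C5, C6 entries.
No row becomes fully distinguished — the join is lossy.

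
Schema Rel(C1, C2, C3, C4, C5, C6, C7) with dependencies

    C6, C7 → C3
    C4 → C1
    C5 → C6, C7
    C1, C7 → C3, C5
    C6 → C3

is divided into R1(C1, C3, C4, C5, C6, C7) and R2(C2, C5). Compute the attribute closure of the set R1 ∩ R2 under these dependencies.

R1 ∩ R2 = {C5}.
C5 → C6, C7 applies, adding C6, C7
C6 → C3 applies, adding C3
Closure: {C3, C5, C6, C7}.

C3, C5, C6, C7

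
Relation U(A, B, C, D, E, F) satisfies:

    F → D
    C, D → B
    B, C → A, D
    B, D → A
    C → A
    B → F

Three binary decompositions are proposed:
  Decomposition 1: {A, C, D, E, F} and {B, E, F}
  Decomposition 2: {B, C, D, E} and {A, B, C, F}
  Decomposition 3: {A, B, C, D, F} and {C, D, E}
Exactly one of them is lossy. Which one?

Decomposition 1

Decomposition 1: common = {E, F}, closure = {D, E, F} → lossy.
Decomposition 2: common = {B, C}, closure = {A, B, C, D, F} → lossless.
Decomposition 3: common = {C, D}, closure = {A, B, C, D, F} → lossless.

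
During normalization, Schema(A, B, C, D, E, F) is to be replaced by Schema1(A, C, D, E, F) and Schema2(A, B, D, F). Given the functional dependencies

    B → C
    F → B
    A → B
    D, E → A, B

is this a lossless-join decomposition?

Common attributes: Schema1 ∩ Schema2 = {A, D, F}.
Closure of {A, D, F}: F → B applies, adding B; B → C applies, adding C. So (A, D, F)⁺ = {A, B, C, D, F}.
This closure contains every attribute of Schema2, so Schema1 ∩ Schema2 → Schema2. The join is lossless.

Yes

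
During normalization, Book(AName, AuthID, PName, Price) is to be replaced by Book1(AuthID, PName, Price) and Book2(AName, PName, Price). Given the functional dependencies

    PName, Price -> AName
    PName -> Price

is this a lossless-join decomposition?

Yes

Common attributes: Book1 ∩ Book2 = {PName, Price}.
Closure of {PName, Price}: PName, Price → AName applies, adding AName. So (PName, Price)⁺ = {AName, PName, Price}.
This closure contains every attribute of Book2, so Book1 ∩ Book2 → Book2. The join is lossless.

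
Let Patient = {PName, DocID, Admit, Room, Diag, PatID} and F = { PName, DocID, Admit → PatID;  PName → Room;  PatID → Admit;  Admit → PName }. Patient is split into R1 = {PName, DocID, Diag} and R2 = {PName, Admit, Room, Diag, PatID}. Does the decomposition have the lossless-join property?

No

Common attributes: R1 ∩ R2 = {PName, Diag}.
Closure of {PName, Diag}: PName → Room applies, adding Room. So (PName, Diag)⁺ = {PName, Room, Diag}.
The closure contains neither all of R1 = {PName, DocID, Diag} nor all of R2 = {PName, Admit, Room, Diag, PatID}, so the common attributes are not a superkey of either fragment. The join is lossy.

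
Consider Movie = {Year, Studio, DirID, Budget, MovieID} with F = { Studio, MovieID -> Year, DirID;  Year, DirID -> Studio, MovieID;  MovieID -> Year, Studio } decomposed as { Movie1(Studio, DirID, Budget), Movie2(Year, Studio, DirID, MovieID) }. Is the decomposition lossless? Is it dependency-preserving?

lossy but dependency-preserving

Lossless test: (Studio, DirID)⁺ = {Studio, DirID}, which is a superkey of neither fragment — lossy.
Dependency preservation: every FD's attributes lie within a single fragment, so each can be enforced locally — preserved.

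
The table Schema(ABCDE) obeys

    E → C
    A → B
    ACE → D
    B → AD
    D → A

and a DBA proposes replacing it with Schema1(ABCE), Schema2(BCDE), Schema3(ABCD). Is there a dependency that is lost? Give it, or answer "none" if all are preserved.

none

E → C lies within Schema1.
A → B lies within Schema1.
ACE → D: restricted closure across fragments reaches D.
B → AD lies within Schema3.
D → A lies within Schema3.
Every dependency is enforceable on the fragments, so the decomposition is dependency-preserving.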